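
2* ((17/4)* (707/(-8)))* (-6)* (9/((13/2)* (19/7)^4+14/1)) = 779155713/7045604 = 110.59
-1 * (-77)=77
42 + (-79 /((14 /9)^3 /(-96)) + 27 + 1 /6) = 4288897 /2058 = 2084.01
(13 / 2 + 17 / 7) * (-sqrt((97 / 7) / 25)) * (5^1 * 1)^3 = -830.92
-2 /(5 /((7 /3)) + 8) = -14 /71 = -0.20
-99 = -99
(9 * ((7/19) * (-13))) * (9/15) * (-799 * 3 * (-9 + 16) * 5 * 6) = 247356018/19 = 13018737.79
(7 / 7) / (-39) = -1 / 39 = -0.03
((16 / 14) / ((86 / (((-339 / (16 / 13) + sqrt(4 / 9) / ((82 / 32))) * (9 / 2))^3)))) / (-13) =4288219810549888023 / 2209283055616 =1941000.63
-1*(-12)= 12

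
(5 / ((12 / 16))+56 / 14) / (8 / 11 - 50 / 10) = -352 / 141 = -2.50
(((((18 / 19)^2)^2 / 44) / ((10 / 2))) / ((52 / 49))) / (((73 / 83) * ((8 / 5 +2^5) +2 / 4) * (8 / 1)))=26683587 / 1855614133516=0.00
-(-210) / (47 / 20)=4200 / 47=89.36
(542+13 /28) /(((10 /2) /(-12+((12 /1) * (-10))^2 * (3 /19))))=163175427 /665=245376.58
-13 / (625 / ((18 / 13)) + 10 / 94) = -10998 / 381965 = -0.03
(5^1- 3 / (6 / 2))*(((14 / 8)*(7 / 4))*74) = 1813 / 2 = 906.50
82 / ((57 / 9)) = 12.95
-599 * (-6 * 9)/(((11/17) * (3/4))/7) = 5132232/11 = 466566.55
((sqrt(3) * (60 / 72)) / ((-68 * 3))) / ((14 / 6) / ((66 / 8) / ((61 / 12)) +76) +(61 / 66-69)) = 260425 * sqrt(3) / 4338052044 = 0.00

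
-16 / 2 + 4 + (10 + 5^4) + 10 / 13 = 8213 / 13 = 631.77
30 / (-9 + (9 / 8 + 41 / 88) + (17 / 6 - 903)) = -99 / 2995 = -0.03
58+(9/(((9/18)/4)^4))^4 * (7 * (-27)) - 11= -349037133895538048977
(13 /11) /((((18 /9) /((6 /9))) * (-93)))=-13 /3069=-0.00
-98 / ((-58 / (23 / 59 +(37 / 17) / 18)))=451829 / 523566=0.86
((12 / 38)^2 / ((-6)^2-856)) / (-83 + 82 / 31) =279 / 184346455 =0.00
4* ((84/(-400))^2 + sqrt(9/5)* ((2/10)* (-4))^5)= 441/2500 - 12288* sqrt(5)/15625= -1.58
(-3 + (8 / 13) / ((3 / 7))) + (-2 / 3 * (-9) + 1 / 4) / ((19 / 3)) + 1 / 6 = -1217 / 2964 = -0.41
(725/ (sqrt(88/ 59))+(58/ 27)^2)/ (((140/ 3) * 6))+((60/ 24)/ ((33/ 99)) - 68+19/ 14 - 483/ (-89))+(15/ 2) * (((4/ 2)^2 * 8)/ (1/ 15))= 145 * sqrt(1298)/ 2464+16106126999/ 4541670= 3548.42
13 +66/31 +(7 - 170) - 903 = -1050.87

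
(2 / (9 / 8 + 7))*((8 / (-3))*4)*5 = -512 / 39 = -13.13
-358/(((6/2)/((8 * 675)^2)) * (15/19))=-4407696000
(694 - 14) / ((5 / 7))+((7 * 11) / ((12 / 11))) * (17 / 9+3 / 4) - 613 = 226913 / 432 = 525.26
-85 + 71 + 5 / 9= -121 / 9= -13.44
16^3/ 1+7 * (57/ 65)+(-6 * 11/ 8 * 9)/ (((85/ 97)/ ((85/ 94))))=98383679/ 24440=4025.52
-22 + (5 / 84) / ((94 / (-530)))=-88181 / 3948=-22.34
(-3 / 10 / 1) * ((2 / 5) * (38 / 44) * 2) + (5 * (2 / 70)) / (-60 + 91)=-12094 / 59675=-0.20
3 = 3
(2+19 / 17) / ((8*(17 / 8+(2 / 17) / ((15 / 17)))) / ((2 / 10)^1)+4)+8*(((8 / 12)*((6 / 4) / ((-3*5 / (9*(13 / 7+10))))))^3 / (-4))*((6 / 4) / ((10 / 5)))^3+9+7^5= 113002837050353 / 6600692000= 17119.85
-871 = -871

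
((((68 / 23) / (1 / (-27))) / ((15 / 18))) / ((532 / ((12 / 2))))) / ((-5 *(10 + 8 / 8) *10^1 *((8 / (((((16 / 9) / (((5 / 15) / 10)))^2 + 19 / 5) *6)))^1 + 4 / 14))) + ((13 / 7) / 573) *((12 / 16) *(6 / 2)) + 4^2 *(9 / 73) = 59833487644654629 / 30116128953333500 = 1.99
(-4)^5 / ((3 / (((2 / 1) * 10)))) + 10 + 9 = -20423 / 3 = -6807.67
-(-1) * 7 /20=7 /20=0.35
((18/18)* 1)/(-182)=-1/182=-0.01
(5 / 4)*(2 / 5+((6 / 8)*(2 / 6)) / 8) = 69 / 128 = 0.54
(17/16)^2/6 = 289/1536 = 0.19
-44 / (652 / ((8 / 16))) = -11 / 326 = -0.03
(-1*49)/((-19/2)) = 98/19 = 5.16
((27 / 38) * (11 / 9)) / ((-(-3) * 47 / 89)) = 979 / 1786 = 0.55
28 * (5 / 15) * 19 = 532 / 3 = 177.33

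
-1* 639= -639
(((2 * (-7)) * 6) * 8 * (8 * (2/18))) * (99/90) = -657.07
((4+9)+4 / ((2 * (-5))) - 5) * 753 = 28614 / 5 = 5722.80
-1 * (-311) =311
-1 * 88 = -88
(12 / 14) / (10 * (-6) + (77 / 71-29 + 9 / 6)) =-852 / 85897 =-0.01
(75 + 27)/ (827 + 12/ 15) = 510/ 4139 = 0.12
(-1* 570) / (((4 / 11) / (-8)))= 12540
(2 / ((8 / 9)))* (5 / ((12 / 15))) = 225 / 16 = 14.06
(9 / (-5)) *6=-10.80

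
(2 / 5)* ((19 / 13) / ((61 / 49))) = 1862 / 3965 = 0.47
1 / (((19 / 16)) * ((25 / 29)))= 464 / 475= 0.98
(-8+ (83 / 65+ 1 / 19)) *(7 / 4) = -11.67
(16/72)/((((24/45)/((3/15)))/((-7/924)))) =-1/1584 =-0.00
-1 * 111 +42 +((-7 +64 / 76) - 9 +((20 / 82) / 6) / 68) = -13373941 / 158916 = -84.16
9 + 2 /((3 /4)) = 35 /3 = 11.67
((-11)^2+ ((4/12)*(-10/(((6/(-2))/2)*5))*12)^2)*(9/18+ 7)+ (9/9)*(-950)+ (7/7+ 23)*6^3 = 32129/6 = 5354.83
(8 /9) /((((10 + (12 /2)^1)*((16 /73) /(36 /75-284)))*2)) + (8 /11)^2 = -3855419 /108900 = -35.40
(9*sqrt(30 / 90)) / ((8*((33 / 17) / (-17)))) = -289*sqrt(3) / 88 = -5.69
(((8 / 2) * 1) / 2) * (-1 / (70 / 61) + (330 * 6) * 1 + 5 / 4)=277253 / 70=3960.76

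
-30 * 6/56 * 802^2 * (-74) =1070934660/7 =152990665.71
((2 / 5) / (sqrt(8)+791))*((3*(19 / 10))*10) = 0.03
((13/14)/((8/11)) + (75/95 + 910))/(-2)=-1940877/4256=-456.03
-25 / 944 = -0.03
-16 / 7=-2.29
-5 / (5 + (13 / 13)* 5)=-0.50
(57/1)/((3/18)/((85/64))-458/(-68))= 29070/3499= 8.31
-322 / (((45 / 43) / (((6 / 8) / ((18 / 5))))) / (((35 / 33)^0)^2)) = -6923 / 108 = -64.10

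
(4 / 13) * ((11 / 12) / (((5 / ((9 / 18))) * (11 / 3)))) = 1 / 130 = 0.01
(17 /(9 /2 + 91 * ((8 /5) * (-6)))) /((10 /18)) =-102 /2897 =-0.04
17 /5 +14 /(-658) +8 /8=1029 /235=4.38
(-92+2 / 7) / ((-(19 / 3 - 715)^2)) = 2889 / 15819566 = 0.00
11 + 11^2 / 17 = 308 / 17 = 18.12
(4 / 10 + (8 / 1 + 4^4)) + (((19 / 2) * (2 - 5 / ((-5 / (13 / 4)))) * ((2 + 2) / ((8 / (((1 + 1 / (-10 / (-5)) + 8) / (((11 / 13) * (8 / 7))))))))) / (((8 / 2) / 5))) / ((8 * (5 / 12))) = 40130081 / 112640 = 356.27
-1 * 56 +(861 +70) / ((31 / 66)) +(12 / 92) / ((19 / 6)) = 26093828 / 13547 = 1926.17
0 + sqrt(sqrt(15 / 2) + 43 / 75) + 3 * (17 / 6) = sqrt(516 + 450 * sqrt(30)) / 30 + 17 / 2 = 10.32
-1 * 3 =-3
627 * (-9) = -5643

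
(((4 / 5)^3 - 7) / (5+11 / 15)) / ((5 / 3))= -7299 / 10750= -0.68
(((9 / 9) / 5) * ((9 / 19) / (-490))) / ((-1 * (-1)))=-9 / 46550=-0.00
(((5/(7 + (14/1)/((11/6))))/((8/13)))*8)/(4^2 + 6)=65/322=0.20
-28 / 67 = -0.42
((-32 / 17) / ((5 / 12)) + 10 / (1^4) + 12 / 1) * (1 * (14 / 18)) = 10402 / 765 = 13.60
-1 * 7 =-7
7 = 7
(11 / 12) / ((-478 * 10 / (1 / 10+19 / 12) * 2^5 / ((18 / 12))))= -1111 / 73420800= -0.00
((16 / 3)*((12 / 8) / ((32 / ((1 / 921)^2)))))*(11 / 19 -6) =-103 / 64466316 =-0.00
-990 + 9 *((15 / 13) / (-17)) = -218925 / 221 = -990.61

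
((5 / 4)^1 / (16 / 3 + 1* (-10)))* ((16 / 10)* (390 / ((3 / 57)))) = -3175.71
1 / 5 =0.20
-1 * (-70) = 70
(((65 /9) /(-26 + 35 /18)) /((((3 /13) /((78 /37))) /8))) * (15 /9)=-1757600 /48063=-36.57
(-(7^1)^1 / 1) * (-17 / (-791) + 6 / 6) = -808 / 113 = -7.15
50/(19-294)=-2/11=-0.18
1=1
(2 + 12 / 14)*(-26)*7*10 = -5200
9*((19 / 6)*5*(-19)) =-5415 / 2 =-2707.50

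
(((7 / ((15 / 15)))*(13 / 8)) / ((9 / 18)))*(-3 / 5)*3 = -819 / 20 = -40.95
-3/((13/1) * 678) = -1/2938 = -0.00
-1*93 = -93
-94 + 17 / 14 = -1299 / 14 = -92.79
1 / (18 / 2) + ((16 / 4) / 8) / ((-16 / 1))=23 / 288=0.08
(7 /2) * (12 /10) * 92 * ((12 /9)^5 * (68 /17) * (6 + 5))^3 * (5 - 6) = -58903861556936704 /23914845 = -2463066833.88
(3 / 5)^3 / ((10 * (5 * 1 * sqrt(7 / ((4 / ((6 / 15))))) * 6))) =9 * sqrt(70) / 87500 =0.00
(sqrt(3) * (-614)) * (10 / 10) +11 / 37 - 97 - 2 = -614 * sqrt(3) - 3652 / 37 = -1162.18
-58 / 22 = -29 / 11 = -2.64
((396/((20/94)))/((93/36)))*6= 670032/155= 4322.79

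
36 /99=0.36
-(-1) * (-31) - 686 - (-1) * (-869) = -1586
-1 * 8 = -8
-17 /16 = -1.06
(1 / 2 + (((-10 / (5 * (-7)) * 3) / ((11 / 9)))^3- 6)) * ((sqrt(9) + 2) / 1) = -23534675 / 913066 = -25.78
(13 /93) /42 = 13 /3906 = 0.00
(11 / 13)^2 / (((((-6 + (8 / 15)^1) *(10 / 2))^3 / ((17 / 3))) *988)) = -18513 / 92063017696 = -0.00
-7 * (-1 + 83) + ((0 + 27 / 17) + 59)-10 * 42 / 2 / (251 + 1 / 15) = -2351657 / 4573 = -514.25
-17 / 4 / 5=-17 / 20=-0.85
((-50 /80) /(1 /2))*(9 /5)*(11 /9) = -11 /4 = -2.75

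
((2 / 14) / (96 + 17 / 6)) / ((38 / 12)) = 36 / 78869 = 0.00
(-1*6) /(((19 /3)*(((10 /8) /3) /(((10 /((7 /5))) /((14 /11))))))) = -11880 /931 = -12.76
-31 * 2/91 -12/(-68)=-781/1547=-0.50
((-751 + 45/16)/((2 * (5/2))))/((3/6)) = -11971/40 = -299.28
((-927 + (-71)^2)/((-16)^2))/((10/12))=6171/320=19.28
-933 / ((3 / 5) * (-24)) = 1555 / 24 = 64.79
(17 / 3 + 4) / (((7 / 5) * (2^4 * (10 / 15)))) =145 / 224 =0.65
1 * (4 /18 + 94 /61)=968 /549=1.76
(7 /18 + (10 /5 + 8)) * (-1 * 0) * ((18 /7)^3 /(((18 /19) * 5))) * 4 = 0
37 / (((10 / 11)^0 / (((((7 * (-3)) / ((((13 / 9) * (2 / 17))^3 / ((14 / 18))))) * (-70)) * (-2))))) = -75756322845 / 4394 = -17240856.36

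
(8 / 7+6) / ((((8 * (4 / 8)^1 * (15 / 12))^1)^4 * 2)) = 1 / 175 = 0.01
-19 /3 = -6.33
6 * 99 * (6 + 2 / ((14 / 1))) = 25542 / 7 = 3648.86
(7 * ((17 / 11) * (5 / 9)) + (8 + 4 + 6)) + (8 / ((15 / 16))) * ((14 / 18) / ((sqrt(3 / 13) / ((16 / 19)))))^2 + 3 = 620557546 / 14474295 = 42.87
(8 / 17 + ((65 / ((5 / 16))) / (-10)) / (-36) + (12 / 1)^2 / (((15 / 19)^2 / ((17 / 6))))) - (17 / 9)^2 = 22448329 / 34425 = 652.09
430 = 430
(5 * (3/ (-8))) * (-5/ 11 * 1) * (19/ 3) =475/ 88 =5.40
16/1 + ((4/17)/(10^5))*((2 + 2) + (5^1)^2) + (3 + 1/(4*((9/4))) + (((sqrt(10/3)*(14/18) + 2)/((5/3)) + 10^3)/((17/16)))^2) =17941504*sqrt(30)/65025 + 173218822385311/195075000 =889471.39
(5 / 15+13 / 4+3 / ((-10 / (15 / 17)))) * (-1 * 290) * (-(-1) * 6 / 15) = -19633 / 51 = -384.96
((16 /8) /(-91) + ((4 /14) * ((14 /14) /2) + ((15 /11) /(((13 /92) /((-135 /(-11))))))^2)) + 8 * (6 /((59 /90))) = 14409223205077 /1021897877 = 14100.45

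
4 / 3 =1.33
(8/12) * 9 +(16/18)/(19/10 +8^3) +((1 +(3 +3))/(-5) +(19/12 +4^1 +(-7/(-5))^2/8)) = 96480169/9250200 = 10.43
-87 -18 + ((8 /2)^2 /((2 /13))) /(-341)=-35909 /341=-105.30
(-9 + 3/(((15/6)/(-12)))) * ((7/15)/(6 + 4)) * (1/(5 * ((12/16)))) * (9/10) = -819/3125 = -0.26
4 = 4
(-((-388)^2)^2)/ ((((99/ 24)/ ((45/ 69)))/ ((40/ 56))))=-4532699187200/ 1771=-2559401009.15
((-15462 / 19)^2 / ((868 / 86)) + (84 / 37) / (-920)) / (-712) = -43742071036383 / 474653283440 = -92.16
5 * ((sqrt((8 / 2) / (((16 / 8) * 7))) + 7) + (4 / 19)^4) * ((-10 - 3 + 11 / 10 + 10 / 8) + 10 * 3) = 387 * sqrt(14) / 28 + 353138661 / 521284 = 729.16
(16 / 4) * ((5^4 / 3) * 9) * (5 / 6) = 6250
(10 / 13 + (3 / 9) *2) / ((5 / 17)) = 952 / 195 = 4.88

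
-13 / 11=-1.18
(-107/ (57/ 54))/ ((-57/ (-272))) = -174624/ 361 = -483.72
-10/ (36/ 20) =-50/ 9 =-5.56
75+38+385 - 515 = -17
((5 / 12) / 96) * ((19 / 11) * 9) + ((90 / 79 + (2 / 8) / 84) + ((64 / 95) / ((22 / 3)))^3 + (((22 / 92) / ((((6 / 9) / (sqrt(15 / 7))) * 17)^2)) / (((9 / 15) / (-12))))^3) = 4219371689662964923321490269 / 3487211942846621763263952000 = 1.21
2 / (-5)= -2 / 5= -0.40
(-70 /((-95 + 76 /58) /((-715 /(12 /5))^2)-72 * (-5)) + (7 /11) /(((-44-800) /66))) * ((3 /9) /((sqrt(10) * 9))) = -24039626261 * sqrt(10) /26578563440040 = -0.00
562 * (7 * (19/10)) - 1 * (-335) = 39048/5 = 7809.60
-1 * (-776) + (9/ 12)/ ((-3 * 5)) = 15519/ 20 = 775.95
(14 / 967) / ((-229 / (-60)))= 840 / 221443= 0.00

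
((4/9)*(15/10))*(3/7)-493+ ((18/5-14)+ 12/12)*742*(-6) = 1447463/35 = 41356.09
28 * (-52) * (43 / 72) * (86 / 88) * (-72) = 61185.09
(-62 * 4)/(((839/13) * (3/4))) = -12896/2517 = -5.12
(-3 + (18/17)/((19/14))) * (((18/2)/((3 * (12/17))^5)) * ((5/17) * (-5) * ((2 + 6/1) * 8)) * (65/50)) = 76323455/1329696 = 57.40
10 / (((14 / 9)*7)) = 45 / 49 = 0.92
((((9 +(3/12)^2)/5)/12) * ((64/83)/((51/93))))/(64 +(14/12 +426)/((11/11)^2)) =1798/4158217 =0.00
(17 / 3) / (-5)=-17 / 15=-1.13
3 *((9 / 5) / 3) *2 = 18 / 5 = 3.60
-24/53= -0.45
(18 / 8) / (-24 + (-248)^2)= 9 / 245920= 0.00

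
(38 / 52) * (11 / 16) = 209 / 416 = 0.50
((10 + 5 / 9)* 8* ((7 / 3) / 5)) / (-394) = -532 / 5319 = -0.10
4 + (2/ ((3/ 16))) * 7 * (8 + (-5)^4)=47268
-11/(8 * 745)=-11/5960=-0.00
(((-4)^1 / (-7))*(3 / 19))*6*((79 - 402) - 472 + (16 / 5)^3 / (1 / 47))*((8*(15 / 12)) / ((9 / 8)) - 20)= -2980384 / 665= -4481.78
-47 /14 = -3.36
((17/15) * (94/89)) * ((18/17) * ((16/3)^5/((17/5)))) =197132288/122553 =1608.55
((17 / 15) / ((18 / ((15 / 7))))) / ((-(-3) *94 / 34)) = 289 / 17766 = 0.02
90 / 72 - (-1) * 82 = 333 / 4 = 83.25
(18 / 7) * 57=1026 / 7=146.57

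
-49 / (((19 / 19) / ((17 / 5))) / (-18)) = 14994 / 5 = 2998.80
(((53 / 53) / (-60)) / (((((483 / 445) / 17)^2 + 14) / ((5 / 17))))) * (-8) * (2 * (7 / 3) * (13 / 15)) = 35010820 / 3091277979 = 0.01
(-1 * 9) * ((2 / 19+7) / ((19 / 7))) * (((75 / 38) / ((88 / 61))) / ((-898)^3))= 38910375 / 874183249689728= 0.00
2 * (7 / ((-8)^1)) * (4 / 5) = -7 / 5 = -1.40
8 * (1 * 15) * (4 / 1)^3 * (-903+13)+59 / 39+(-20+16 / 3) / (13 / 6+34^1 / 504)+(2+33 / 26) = -300161051089 / 43914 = -6835201.78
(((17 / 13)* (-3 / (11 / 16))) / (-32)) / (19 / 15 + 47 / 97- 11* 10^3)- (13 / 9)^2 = -773468525573 / 370712803032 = -2.09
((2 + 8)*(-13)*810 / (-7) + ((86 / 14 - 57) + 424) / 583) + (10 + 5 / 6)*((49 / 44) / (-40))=15043.20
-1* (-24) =24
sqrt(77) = 8.77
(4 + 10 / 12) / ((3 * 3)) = 29 / 54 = 0.54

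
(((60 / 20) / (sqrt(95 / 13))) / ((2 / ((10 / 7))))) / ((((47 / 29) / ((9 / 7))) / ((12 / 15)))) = 3132 * sqrt(1235) / 218785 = 0.50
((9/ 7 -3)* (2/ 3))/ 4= -2/ 7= -0.29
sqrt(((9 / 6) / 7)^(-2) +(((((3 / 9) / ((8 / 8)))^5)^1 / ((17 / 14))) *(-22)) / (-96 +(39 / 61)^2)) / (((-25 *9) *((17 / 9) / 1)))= -2 *sqrt(16125289000201010) / 23129067375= -0.01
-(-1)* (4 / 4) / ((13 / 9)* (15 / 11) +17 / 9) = 99 / 382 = 0.26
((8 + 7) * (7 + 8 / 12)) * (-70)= -8050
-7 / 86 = -0.08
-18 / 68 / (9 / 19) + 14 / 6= 181 / 102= 1.77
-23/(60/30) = -11.50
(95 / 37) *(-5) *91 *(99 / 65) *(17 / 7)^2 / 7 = -2718045 / 1813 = -1499.20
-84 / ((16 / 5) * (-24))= 35 / 32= 1.09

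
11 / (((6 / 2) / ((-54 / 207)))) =-22 / 23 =-0.96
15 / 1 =15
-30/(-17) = 30/17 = 1.76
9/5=1.80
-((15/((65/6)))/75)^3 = -216/34328125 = -0.00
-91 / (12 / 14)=-637 / 6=-106.17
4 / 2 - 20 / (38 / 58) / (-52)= 639 / 247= 2.59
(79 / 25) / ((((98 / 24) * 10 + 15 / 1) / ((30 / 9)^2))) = 632 / 1005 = 0.63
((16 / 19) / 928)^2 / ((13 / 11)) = 11 / 15787252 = 0.00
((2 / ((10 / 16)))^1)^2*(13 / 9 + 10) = 26368 / 225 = 117.19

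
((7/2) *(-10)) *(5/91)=-25/13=-1.92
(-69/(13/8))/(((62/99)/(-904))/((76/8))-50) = 234658512/276319303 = 0.85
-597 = -597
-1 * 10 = -10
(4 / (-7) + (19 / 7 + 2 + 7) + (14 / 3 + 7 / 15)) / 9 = 1709 / 945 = 1.81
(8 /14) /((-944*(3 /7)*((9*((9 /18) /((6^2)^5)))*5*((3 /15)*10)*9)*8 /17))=-448.11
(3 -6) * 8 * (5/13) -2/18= -1093/117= -9.34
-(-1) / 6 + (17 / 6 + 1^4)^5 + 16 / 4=6468743 / 7776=831.89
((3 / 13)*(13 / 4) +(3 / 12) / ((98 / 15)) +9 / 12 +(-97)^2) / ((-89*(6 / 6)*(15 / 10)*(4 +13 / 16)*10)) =-7377862 / 5036955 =-1.46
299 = 299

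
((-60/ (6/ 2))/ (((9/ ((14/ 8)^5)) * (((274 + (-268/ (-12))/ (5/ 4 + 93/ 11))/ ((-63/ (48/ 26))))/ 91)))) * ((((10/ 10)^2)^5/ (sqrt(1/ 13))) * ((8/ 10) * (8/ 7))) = 8489904787 * sqrt(13)/ 22652288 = 1351.33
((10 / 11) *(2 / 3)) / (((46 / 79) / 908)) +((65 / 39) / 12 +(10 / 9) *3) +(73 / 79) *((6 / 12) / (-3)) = 682406921 / 719532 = 948.40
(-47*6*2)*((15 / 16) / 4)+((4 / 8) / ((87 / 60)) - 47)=-82983 / 464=-178.84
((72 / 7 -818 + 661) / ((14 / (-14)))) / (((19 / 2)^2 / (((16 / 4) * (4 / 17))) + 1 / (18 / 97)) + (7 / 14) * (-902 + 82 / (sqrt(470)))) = -4000426597440 / 9535473761707 -6985046016 * sqrt(470) / 66748316331949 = -0.42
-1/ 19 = -0.05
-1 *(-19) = 19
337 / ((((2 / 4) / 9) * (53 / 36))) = 218376 / 53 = 4120.30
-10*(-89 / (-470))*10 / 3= -890 / 141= -6.31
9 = 9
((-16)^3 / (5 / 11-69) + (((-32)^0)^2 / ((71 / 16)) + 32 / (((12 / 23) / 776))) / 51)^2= 57223368415396096 / 58034255409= 986027.44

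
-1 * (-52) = 52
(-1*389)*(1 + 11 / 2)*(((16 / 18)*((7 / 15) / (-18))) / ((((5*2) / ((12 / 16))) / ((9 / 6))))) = 35399 / 5400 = 6.56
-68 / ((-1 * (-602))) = -34 / 301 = -0.11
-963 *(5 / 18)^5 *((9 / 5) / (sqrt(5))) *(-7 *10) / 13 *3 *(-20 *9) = -2340625 *sqrt(5) / 1404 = -3727.78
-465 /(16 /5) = -145.31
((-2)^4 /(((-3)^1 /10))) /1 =-160 /3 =-53.33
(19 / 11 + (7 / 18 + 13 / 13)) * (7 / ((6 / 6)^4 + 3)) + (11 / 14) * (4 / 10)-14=-228203 / 27720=-8.23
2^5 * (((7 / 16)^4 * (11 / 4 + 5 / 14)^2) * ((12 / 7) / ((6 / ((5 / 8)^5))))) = 165571875 / 536870912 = 0.31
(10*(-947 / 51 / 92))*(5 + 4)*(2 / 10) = -2841 / 782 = -3.63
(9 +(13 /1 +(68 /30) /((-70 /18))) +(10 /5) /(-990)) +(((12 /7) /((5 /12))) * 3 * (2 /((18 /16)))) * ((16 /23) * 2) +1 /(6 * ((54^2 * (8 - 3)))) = 40237914239 /774635400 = 51.94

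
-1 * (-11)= 11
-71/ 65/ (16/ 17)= -1207/ 1040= -1.16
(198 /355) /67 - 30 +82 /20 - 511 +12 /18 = -76524671 /142710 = -536.23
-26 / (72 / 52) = -169 / 9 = -18.78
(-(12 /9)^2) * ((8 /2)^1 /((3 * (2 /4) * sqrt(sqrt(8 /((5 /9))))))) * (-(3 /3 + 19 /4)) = 368 * 10^(1 /4) * sqrt(3) /81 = 13.99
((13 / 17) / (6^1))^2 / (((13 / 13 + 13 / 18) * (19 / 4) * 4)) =169 / 340442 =0.00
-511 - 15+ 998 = 472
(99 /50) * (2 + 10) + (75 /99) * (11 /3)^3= 123739 /2025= 61.11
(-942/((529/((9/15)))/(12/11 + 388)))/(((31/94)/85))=-19328257440/180389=-107147.65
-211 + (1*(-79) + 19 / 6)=-286.83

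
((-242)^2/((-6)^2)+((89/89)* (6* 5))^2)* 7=159187/9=17687.44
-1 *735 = -735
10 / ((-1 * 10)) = -1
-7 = -7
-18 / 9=-2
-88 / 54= -1.63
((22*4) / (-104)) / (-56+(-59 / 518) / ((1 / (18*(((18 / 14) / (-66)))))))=438746 / 29016299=0.02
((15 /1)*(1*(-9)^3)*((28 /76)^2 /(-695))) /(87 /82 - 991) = -8787366 /4073280325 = -0.00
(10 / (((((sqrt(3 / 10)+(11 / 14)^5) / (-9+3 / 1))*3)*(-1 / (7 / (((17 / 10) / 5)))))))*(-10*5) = -24302.31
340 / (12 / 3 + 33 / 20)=6800 / 113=60.18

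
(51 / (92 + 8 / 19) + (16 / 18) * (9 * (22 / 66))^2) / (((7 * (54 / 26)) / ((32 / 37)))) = 0.51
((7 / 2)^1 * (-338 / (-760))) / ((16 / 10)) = 1183 / 1216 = 0.97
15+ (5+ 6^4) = 1316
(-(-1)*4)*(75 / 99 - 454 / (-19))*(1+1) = 123656 / 627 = 197.22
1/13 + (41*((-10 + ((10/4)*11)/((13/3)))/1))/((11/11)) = -3893/26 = -149.73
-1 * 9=-9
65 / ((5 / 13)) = 169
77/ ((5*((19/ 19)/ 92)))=7084/ 5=1416.80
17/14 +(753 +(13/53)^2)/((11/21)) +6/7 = 622807795/432586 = 1439.73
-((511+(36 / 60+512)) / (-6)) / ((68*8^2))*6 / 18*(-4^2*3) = -853 / 1360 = -0.63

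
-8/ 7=-1.14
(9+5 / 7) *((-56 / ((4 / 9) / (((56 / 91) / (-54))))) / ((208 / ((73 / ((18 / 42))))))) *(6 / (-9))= -34748 / 4563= -7.62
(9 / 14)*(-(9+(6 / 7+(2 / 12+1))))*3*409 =-1704303 / 196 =-8695.42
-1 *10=-10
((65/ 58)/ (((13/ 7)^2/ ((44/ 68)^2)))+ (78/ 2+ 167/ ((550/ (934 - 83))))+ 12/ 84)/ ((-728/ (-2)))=15608099779/ 19085841775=0.82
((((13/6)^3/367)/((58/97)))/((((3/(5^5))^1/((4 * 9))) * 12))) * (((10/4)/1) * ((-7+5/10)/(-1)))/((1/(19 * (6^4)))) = 2467402640625/42572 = 57958344.47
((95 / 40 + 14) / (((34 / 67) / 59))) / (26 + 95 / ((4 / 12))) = 517843 / 84592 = 6.12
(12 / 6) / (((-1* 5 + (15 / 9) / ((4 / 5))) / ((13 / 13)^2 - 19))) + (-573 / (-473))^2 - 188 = -1363994377 / 7830515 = -174.19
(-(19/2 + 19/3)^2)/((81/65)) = -586625/2916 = -201.17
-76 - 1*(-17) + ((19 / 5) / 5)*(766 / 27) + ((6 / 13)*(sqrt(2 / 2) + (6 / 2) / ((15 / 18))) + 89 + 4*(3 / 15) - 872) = -7173698 / 8775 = -817.52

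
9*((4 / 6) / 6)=1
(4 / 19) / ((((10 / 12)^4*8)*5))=648 / 59375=0.01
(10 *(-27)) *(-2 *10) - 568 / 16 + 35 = 10799 / 2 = 5399.50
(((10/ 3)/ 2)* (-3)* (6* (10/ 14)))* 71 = -10650/ 7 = -1521.43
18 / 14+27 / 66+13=2263 / 154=14.69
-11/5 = -2.20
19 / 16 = 1.19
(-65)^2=4225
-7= -7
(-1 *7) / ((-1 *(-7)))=-1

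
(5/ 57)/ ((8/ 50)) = 125/ 228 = 0.55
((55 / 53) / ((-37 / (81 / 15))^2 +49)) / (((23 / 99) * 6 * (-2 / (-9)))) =0.03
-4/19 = -0.21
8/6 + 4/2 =10/3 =3.33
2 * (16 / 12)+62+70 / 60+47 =677 / 6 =112.83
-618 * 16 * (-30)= 296640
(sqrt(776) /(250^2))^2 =97 /488281250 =0.00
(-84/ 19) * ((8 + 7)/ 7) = -180/ 19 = -9.47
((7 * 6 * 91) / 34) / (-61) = -1911 / 1037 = -1.84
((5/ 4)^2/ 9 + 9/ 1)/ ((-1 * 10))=-1321/ 1440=-0.92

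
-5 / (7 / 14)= -10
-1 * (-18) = 18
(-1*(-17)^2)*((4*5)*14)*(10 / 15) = -161840 / 3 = -53946.67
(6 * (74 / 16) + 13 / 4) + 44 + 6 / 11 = 75.55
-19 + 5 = -14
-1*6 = -6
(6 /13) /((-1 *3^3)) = -2 /117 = -0.02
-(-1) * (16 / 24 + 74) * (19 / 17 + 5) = 23296 / 51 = 456.78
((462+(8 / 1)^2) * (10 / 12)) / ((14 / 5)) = 156.55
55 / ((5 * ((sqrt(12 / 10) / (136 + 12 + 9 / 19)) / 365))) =11326315 * sqrt(30) / 114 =544182.30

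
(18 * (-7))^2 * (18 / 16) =35721 / 2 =17860.50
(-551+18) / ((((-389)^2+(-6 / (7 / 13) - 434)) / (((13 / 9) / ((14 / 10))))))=-34645 / 9505179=-0.00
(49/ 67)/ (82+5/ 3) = 147/ 16817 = 0.01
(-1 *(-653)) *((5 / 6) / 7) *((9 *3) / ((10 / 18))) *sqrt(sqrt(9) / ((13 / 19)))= 52893 *sqrt(741) / 182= 7911.08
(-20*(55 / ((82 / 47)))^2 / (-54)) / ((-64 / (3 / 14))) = -33411125 / 27111168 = -1.23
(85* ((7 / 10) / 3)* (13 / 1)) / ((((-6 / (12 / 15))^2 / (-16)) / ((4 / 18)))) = -99008 / 6075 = -16.30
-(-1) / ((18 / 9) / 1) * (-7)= -7 / 2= -3.50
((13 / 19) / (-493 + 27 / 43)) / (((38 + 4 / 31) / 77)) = -1334333 / 475480776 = -0.00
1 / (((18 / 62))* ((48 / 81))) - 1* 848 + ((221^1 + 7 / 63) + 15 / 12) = -89255 / 144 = -619.83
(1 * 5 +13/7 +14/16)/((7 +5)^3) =433/96768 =0.00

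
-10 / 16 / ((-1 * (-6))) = -5 / 48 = -0.10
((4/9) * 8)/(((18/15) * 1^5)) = 80/27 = 2.96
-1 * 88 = -88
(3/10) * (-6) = -9/5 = -1.80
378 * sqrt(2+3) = 378 * sqrt(5) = 845.23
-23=-23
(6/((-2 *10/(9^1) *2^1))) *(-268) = 1809/5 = 361.80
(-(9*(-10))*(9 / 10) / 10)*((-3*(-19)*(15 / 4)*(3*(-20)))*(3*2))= -623295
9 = 9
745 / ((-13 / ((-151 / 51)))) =112495 / 663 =169.68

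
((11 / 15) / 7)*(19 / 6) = 209 / 630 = 0.33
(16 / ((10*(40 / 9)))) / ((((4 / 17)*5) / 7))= 1071 / 500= 2.14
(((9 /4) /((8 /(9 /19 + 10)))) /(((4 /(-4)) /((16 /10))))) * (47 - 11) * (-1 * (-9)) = -145071 /95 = -1527.06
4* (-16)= -64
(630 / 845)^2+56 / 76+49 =27291789 / 542659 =50.29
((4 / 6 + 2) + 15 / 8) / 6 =109 / 144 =0.76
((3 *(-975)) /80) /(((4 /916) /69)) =-9243585 /16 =-577724.06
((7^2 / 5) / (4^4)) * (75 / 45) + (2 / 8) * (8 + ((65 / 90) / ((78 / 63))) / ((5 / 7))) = 2903 / 1280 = 2.27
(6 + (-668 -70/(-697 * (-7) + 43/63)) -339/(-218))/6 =-553279634/5026317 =-110.08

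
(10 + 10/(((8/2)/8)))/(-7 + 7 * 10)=10/21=0.48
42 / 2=21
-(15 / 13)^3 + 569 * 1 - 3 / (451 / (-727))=567061475 / 990847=572.30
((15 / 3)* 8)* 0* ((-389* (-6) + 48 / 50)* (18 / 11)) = 0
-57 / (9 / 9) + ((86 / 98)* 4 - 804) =-857.49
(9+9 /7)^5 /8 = 241864704 /16807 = 14390.71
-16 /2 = -8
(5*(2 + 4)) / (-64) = -15 / 32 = -0.47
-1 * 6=-6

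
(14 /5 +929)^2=21706281 /25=868251.24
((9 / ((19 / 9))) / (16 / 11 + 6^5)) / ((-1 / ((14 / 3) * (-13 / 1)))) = 27027 / 812744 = 0.03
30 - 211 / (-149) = 4681 / 149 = 31.42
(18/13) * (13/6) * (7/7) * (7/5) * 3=63/5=12.60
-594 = -594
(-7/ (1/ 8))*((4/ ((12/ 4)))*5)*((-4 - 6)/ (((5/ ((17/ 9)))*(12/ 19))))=2233.09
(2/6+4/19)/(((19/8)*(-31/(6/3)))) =-16/1083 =-0.01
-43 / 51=-0.84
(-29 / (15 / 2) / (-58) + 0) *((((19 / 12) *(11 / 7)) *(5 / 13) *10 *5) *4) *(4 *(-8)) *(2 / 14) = -58.33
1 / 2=0.50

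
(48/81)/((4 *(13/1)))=4/351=0.01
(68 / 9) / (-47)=-68 / 423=-0.16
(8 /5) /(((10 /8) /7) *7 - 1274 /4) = -32 /6345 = -0.01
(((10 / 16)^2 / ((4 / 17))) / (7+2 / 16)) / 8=425 / 14592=0.03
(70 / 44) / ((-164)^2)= 35 / 591712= 0.00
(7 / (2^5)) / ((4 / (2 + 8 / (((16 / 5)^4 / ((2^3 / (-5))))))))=13461 / 131072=0.10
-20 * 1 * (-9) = 180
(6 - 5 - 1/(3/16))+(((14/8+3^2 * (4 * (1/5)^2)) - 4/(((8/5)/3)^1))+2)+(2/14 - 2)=-17851/2100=-8.50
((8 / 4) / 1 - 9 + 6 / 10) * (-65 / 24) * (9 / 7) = 22.29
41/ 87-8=-655/ 87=-7.53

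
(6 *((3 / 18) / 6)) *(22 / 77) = 1 / 21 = 0.05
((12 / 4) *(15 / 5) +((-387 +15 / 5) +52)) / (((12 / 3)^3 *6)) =-323 / 384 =-0.84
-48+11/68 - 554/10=-35101/340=-103.24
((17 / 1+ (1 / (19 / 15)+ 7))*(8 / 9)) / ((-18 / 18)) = -1256 / 57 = -22.04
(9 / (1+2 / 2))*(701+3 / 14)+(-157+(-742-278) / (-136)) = 84167 / 28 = 3005.96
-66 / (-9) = 22 / 3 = 7.33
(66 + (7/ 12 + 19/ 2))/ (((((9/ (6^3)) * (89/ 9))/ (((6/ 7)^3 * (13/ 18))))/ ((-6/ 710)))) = -7691112/ 10837085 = -0.71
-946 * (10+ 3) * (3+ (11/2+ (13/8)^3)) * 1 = -40269801/256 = -157303.91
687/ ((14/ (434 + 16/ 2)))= 151827/ 7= 21689.57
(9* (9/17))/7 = 81/119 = 0.68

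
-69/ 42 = -23/ 14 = -1.64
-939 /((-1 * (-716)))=-939 /716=-1.31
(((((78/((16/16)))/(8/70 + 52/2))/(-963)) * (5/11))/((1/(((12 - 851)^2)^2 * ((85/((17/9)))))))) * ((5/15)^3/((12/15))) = -28181834034956875/19364004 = -1455372248.17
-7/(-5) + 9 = 52/5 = 10.40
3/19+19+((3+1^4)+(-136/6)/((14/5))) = 6010/399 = 15.06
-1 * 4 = -4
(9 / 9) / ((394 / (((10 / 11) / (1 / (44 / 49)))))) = 20 / 9653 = 0.00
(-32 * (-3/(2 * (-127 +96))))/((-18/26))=208/93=2.24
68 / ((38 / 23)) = 782 / 19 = 41.16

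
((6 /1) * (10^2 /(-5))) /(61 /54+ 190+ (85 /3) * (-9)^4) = -6480 /10048651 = -0.00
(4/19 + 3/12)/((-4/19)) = -35/16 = -2.19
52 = 52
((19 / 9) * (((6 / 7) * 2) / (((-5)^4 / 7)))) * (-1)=-76 / 1875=-0.04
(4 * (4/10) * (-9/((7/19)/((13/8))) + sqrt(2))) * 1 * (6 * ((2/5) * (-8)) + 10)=102258/175 - 368 * sqrt(2)/25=563.51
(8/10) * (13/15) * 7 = 364/75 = 4.85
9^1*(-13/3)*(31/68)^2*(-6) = 112437/2312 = 48.63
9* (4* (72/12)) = 216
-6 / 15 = -2 / 5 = -0.40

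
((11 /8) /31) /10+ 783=1941851 /2480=783.00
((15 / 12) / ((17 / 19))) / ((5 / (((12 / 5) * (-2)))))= -114 / 85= -1.34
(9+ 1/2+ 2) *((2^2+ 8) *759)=104742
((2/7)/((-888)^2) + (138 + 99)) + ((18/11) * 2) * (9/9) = 7294426283/30358944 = 240.27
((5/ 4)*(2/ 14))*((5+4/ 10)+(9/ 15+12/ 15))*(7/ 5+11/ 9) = 1003/ 315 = 3.18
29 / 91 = 0.32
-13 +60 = 47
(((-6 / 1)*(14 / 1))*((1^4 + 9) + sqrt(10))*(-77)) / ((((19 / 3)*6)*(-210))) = -154 / 19 - 77*sqrt(10) / 95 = -10.67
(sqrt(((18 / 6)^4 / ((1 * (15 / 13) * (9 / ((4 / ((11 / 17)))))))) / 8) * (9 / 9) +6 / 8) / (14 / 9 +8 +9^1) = 27 / 668 +9 * sqrt(72930) / 18370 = 0.17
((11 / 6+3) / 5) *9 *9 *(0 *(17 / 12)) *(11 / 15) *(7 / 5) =0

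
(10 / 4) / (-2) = -5 / 4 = -1.25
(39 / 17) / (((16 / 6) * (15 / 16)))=78 / 85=0.92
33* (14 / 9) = 154 / 3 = 51.33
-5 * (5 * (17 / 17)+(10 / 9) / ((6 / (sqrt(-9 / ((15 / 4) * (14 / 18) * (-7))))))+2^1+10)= -85 - 10 * sqrt(15) / 63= -85.61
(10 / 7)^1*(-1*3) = -30 / 7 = -4.29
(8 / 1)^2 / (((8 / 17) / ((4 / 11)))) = 544 / 11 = 49.45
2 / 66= 1 / 33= 0.03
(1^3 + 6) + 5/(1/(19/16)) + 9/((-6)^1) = 183/16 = 11.44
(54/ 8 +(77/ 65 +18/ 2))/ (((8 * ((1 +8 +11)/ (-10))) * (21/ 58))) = -18241/ 6240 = -2.92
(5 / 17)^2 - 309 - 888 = -345908 / 289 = -1196.91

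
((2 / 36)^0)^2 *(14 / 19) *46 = 644 / 19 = 33.89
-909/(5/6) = -5454/5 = -1090.80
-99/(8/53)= -5247/8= -655.88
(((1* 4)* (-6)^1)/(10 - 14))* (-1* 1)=-6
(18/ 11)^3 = 5832/ 1331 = 4.38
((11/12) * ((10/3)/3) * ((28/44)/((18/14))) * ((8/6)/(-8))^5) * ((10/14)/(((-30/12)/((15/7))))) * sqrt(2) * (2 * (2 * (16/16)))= 25 * sqrt(2)/157464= 0.00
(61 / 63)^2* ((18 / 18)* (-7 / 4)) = -1.64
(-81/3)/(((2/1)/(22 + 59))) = -2187/2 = -1093.50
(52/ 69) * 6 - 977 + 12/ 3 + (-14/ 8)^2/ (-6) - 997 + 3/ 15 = -1965.79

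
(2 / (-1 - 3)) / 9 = -1 / 18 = -0.06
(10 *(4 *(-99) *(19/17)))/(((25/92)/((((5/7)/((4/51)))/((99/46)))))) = -482448/7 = -68921.14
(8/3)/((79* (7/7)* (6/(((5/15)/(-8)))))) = -0.00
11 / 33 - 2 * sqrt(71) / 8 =1 / 3 - sqrt(71) / 4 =-1.77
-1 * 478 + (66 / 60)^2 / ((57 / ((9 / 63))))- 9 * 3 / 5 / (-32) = -152522767 / 319200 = -477.83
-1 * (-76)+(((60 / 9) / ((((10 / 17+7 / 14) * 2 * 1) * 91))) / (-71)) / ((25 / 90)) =18167924 / 239057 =76.00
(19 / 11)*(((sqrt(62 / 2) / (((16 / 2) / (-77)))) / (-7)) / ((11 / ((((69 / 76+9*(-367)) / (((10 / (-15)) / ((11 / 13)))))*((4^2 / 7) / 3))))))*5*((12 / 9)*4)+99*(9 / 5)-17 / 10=353 / 2+1673060*sqrt(31) / 91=102541.38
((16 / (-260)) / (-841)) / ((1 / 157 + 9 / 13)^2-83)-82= -82.00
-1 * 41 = -41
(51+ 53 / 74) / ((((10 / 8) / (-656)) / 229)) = -6215213.49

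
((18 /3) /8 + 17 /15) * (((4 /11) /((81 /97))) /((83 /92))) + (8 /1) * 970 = 8609137612 /1109295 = 7760.91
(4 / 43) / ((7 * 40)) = 1 / 3010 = 0.00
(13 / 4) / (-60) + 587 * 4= 563507 / 240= 2347.95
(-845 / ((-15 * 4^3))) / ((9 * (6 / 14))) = 1183 / 5184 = 0.23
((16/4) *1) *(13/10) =5.20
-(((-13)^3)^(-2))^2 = -1/ 23298085122481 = -0.00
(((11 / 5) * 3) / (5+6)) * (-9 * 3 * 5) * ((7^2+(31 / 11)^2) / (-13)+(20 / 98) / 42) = 14708655 / 41503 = 354.40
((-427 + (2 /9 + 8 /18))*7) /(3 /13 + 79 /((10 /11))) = -34.25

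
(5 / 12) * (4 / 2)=5 / 6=0.83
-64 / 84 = -16 / 21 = -0.76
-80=-80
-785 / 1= -785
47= 47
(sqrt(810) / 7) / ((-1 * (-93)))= 3 * sqrt(10) / 217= 0.04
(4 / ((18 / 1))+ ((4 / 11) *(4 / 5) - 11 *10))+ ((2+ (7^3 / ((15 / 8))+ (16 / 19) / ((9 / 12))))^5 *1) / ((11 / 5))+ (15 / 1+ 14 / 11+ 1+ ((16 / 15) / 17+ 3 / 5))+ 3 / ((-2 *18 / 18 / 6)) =7126778454278914532335892 / 70322759161875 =101343840020.18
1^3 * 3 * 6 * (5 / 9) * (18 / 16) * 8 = 90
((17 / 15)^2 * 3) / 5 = 289 / 375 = 0.77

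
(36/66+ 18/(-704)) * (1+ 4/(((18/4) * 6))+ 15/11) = 22753/17424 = 1.31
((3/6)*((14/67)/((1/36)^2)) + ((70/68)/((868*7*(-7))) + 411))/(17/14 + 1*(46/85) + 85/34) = 37814166605/294501984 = 128.40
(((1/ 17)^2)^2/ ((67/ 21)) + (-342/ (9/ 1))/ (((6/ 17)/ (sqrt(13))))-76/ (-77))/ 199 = 425290549/ 85746082961-323 * sqrt(13)/ 597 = -1.95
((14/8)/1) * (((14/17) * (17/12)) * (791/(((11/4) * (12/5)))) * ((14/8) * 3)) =1356565/1056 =1284.63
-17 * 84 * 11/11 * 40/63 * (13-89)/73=206720/219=943.93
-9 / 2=-4.50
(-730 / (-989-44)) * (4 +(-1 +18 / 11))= 37230 / 11363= 3.28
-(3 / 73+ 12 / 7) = -897 / 511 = -1.76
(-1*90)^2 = 8100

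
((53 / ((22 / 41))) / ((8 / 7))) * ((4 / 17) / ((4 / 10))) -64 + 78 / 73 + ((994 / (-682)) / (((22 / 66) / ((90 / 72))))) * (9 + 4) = -83.14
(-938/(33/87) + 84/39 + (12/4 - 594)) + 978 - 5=-298692/143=-2088.76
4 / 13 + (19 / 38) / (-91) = 55 / 182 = 0.30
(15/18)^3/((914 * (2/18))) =125/21936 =0.01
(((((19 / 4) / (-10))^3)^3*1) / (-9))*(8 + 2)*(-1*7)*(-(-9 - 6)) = -2258813884453 / 15728640000000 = -0.14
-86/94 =-43/47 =-0.91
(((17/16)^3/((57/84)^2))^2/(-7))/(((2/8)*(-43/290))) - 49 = -22.85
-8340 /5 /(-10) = 834 /5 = 166.80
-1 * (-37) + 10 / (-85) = 627 / 17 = 36.88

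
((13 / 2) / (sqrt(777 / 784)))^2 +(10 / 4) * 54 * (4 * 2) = 124612 / 111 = 1122.63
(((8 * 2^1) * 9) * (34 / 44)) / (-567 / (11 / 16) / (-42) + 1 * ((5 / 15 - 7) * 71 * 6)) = -153 / 3878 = -0.04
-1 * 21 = -21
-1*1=-1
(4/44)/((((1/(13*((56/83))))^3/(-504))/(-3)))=583372468224/6289657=92751.08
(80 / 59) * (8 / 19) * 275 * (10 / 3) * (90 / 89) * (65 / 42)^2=18590000000 / 14666043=1267.55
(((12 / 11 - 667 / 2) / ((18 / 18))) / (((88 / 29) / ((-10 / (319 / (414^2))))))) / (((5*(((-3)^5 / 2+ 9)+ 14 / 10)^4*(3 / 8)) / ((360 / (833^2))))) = 0.00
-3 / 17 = -0.18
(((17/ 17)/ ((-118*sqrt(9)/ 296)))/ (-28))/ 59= 37/ 73101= 0.00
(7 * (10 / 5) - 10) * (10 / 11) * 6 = 240 / 11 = 21.82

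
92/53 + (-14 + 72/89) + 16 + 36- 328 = -1355926/4717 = -287.46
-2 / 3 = -0.67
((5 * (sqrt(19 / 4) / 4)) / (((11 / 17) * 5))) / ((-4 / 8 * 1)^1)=-17 * sqrt(19) / 44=-1.68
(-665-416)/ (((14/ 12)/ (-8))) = 51888/ 7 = 7412.57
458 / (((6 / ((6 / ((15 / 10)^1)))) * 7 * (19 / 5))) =4580 / 399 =11.48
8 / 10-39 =-38.20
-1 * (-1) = 1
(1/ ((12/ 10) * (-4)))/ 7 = -5/ 168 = -0.03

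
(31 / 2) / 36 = 31 / 72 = 0.43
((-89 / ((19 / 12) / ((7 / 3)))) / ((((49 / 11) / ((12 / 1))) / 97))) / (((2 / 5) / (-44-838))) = 75570555.79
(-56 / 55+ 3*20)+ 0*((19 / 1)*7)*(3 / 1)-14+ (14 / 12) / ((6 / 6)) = 15229 / 330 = 46.15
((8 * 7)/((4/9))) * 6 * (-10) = -7560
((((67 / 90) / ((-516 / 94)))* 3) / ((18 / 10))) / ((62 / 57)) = -59831 / 287928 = -0.21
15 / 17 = 0.88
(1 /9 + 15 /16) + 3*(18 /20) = 2699 /720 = 3.75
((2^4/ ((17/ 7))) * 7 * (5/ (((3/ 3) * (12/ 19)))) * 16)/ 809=297920/ 41259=7.22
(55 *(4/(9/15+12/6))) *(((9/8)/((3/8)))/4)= 825/13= 63.46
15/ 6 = 5/ 2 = 2.50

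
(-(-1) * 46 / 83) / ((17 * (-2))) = -23 / 1411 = -0.02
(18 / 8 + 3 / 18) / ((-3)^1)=-29 / 36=-0.81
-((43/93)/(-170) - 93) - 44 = 774733/15810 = 49.00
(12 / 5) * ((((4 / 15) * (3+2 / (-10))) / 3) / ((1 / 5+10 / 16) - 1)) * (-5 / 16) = 16 / 15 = 1.07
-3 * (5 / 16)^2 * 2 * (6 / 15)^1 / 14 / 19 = -15 / 17024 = -0.00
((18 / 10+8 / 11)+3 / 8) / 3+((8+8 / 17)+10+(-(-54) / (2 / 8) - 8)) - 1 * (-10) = 5328109 / 22440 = 237.44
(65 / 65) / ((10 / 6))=3 / 5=0.60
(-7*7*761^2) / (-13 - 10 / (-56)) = 794554012 / 359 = 2213242.37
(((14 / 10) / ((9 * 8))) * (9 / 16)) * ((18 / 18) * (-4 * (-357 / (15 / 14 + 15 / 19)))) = 110789 / 13200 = 8.39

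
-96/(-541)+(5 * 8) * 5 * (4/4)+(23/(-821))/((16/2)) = 711275685/3553288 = 200.17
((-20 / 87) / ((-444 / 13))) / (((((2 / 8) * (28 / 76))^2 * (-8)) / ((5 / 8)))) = -0.06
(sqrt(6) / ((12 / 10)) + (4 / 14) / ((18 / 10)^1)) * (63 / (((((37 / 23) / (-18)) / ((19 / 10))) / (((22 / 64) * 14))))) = -6359661 * sqrt(6) / 1184-302841 / 296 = -14180.14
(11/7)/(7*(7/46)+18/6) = 46/119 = 0.39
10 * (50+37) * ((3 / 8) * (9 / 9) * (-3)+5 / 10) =-2175 / 4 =-543.75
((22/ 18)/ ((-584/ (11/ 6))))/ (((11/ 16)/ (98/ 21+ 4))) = -0.05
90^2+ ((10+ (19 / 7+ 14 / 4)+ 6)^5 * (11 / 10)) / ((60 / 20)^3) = 33179511336061 / 145212480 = 228489.39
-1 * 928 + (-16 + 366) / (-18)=-8527 / 9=-947.44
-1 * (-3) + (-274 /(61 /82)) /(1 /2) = -44753 /61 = -733.66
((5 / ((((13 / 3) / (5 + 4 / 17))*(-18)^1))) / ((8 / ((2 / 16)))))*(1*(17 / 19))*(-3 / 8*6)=1335 / 126464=0.01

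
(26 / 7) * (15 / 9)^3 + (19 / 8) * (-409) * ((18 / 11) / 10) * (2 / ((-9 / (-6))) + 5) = -82286983 / 83160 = -989.50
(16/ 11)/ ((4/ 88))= 32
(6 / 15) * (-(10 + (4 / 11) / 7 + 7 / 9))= -4.33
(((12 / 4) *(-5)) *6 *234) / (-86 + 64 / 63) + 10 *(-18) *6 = -2227770 / 2677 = -832.19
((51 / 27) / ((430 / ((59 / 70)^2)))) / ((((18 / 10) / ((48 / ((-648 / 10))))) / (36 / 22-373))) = 1124363 / 2357586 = 0.48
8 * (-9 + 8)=-8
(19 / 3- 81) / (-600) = 0.12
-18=-18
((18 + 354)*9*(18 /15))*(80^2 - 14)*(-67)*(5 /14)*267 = -1147418062776 /7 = -163916866110.86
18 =18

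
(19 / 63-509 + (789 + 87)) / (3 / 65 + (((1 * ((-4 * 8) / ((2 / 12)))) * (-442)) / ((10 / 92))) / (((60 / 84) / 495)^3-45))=-2815781439095300 / 133006784108460507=-0.02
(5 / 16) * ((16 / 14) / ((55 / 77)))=1 / 2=0.50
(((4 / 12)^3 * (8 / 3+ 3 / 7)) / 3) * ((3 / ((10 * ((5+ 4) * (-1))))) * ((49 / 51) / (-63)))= 13 / 669222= 0.00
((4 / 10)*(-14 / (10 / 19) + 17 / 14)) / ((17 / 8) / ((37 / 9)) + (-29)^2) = -525992 / 43590575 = -0.01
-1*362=-362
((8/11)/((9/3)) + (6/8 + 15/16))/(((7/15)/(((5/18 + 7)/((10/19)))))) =2536291/44352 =57.19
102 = 102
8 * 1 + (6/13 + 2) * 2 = 168/13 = 12.92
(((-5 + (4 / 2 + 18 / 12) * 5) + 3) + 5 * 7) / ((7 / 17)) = 1717 / 14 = 122.64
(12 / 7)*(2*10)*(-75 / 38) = -9000 / 133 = -67.67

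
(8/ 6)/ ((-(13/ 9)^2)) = -108/ 169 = -0.64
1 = 1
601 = 601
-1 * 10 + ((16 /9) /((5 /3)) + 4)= -74 /15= -4.93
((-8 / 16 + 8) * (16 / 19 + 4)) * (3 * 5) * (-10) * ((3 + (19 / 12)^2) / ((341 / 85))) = -193789375 / 25916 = -7477.60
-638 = -638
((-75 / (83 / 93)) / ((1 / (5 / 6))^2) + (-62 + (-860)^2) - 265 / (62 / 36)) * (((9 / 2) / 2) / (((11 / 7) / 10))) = 2396879361765 / 226424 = 10585800.81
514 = 514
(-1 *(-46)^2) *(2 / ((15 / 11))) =-46552 / 15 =-3103.47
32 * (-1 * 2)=-64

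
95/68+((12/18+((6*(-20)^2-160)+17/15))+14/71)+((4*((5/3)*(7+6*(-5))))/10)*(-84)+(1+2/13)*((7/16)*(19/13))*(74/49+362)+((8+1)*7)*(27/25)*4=290698763413/71394050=4071.75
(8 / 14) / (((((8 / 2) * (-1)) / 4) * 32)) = -0.02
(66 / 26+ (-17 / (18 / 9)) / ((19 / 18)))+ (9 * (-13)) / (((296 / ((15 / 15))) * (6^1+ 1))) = -2850963 / 511784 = -5.57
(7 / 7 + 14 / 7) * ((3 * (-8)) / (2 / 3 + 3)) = -216 / 11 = -19.64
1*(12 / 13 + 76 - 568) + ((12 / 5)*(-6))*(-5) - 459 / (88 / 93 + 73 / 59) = -98013417 / 155753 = -629.29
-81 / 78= -27 / 26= -1.04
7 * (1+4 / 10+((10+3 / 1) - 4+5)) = 107.80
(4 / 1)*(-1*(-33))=132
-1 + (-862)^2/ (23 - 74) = -743095/ 51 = -14570.49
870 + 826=1696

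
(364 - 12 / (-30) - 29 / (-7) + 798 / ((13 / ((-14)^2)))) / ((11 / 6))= 33851802 / 5005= 6763.60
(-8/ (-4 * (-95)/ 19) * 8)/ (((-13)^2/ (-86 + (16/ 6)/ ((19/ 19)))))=800/ 507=1.58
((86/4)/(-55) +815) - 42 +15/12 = 170249/220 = 773.86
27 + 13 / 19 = 526 / 19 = 27.68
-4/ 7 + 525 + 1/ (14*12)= 88105/ 168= 524.43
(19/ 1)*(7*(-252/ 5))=-33516/ 5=-6703.20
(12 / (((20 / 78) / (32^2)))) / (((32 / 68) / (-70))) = -7128576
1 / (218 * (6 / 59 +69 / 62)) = 1829 / 484287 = 0.00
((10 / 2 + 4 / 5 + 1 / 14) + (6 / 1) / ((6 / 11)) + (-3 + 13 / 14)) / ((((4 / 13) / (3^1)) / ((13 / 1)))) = 1875.90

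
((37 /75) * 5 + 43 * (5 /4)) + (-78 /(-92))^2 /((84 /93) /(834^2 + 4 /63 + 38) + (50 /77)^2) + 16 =3984249271385802251 /53898463278507720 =73.92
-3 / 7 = -0.43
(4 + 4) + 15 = 23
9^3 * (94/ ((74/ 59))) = 2021517/ 37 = 54635.59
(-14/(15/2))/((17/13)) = -364/255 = -1.43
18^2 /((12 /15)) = 405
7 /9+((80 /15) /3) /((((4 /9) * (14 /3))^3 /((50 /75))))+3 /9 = 61441 /49392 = 1.24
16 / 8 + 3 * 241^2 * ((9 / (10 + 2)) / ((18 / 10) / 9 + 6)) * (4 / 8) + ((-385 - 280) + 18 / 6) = 2449965 / 248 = 9878.89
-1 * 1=-1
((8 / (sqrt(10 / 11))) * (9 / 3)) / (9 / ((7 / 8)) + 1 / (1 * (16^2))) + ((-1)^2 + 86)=89.45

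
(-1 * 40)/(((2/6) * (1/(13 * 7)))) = -10920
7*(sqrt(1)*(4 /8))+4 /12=23 /6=3.83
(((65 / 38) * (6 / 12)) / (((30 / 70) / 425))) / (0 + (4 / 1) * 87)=193375 / 79344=2.44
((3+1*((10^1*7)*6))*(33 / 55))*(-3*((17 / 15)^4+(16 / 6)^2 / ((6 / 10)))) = -32125487 / 3125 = -10280.16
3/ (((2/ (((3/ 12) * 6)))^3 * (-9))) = -9/ 64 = -0.14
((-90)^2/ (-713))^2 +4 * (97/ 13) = 1050177172/ 6608797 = 158.91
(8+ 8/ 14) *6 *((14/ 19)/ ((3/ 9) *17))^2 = 90720/ 104329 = 0.87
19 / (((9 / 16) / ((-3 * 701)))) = -213104 / 3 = -71034.67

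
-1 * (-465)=465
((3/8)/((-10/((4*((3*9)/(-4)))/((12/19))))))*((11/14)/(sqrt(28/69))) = 5643*sqrt(483)/62720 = 1.98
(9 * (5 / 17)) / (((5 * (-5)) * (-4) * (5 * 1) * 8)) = 9 / 13600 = 0.00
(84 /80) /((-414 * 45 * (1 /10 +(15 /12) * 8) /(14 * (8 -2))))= -0.00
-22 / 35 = -0.63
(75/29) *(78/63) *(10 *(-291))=-1891500/203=-9317.73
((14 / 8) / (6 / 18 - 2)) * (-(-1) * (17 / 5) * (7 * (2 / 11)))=-4.54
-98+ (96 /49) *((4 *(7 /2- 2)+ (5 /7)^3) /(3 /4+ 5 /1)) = -37044706 /386561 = -95.83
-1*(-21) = 21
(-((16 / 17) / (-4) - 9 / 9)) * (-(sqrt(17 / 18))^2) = -7 / 6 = -1.17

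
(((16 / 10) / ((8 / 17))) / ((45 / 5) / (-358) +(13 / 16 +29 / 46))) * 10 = 2239648 / 93393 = 23.98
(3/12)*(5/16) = 5/64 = 0.08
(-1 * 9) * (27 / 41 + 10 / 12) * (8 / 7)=-4404 / 287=-15.34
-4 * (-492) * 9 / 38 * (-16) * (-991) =140420736 / 19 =7390565.05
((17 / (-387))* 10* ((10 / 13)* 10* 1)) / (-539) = 17000 / 2711709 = 0.01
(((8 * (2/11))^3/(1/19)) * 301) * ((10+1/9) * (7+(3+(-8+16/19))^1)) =673161216/1331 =505755.98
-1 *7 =-7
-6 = -6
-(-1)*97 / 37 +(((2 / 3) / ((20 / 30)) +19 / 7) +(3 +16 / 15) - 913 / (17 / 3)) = -9953977 / 66045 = -150.72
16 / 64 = 1 / 4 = 0.25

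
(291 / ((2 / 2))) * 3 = 873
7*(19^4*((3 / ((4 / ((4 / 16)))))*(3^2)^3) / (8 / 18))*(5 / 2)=89778788505 / 128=701396785.20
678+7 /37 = 678.19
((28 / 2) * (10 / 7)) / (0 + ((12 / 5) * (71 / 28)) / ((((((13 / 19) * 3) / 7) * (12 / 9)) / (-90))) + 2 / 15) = -7800 / 546293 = -0.01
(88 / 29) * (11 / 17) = 968 / 493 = 1.96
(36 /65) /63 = 4 /455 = 0.01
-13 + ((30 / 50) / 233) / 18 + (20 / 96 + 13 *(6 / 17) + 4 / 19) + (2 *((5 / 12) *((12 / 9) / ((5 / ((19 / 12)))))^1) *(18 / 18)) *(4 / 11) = -7.86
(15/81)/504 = 5/13608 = 0.00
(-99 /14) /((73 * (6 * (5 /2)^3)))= -0.00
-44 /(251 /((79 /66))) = -158 /753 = -0.21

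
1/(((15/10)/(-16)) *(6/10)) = -17.78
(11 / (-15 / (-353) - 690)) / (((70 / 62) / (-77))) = 1324103 / 1217775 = 1.09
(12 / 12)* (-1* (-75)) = 75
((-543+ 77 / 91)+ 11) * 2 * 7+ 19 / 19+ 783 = -86478 / 13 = -6652.15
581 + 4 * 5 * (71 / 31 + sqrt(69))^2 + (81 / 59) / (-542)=2840 * sqrt(69) / 31 + 63487156657 / 30730858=2826.90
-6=-6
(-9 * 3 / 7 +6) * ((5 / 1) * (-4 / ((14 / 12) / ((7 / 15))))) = -120 / 7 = -17.14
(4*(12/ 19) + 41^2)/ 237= 31987/ 4503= 7.10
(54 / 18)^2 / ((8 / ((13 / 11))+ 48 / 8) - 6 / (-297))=11583 / 16460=0.70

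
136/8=17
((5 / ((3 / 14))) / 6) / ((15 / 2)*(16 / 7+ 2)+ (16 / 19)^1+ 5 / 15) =4655 / 39882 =0.12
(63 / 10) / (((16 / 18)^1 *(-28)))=-81 / 320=-0.25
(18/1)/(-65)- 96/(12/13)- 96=-200.28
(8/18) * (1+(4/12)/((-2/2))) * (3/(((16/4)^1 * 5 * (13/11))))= 22/585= 0.04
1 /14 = 0.07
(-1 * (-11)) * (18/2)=99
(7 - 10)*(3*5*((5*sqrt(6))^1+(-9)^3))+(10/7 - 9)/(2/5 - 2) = 32258.60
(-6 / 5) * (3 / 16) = -9 / 40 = -0.22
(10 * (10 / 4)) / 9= 25 / 9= 2.78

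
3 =3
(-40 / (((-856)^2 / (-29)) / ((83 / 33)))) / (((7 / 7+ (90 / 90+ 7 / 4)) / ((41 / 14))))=98687 / 31736628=0.00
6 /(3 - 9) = -1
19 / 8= 2.38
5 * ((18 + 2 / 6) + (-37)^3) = -759520 / 3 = -253173.33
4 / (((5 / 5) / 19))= 76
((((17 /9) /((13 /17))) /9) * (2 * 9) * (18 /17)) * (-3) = -204 /13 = -15.69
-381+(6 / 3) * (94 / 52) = -4906 / 13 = -377.38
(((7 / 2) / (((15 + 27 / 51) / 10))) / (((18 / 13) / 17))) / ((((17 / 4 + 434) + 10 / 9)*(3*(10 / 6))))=26299 / 2087844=0.01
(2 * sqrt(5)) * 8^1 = 16 * sqrt(5) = 35.78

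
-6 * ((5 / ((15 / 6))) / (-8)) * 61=183 / 2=91.50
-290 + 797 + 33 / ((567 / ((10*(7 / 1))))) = 13799 / 27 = 511.07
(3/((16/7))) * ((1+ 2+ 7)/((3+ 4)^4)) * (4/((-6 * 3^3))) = -5/37044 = -0.00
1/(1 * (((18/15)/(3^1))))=5/2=2.50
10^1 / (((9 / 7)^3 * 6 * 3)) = 1715 / 6561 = 0.26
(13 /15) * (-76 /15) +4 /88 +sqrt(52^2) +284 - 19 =1547639 /4950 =312.65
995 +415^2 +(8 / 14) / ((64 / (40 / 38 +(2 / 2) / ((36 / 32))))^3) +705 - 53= 6231835452930443 / 35841512448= 173872.00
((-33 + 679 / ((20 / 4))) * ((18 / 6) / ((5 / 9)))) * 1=13878 / 25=555.12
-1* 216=-216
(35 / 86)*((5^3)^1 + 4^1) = 105 / 2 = 52.50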